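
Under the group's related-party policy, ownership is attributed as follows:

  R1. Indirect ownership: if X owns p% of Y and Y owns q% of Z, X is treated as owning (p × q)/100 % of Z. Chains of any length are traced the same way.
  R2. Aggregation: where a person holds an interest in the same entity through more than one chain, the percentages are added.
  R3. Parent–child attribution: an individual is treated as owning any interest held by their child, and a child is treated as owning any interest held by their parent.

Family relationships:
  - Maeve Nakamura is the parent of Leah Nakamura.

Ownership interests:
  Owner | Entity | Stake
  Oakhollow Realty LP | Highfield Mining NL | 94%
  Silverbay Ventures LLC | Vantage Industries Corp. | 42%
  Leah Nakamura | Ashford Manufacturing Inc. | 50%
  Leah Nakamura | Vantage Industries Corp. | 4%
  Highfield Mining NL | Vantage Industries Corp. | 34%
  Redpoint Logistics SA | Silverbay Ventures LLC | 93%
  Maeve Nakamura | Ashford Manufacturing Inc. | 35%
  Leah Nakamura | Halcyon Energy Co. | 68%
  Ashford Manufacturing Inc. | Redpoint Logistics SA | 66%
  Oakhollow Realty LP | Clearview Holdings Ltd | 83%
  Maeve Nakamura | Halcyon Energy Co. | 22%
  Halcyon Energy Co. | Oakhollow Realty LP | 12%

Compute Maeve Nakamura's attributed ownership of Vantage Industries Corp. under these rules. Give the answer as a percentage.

29.36434%

By parent–child attribution (R3), Maeve Nakamura is treated as also owning Leah Nakamura's interest in Ashford Manufacturing Inc, giving 35% + 50% = 85%.
By parent–child attribution (R3), Maeve Nakamura is treated as also owning Leah Nakamura's interest in Halcyon Energy Co, giving 22% + 68% = 90%.
By parent–child attribution (R3), Maeve Nakamura is treated as owning Leah Nakamura's 4% interest in Vantage Industries Corp.
Chain via Ashford Manufacturing Inc. → Redpoint Logistics SA → Silverbay Ventures LLC (R1): 85% × 66% × 93% × 42% = 21.91266% of Vantage Industries Corp.
Chain via Halcyon Energy Co. → Oakhollow Realty LP → Highfield Mining NL (R1): 90% × 12% × 94% × 34% = 3.45168% of Vantage Industries Corp.
Direct interest in Vantage Industries Corp: 4%.
Aggregating (R2): 21.91266% + 3.45168% + 4% = 29.36434%.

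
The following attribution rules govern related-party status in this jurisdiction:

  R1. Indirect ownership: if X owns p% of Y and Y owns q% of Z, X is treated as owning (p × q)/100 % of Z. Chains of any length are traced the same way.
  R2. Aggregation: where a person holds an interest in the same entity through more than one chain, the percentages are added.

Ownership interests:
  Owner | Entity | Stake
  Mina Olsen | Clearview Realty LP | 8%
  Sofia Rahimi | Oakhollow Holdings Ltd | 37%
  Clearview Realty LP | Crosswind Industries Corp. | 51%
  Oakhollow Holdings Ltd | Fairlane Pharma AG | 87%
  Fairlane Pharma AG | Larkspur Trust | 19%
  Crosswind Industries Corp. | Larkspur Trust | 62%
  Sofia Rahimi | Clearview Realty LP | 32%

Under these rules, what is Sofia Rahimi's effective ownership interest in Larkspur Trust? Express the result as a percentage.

Chain via Clearview Realty LP → Crosswind Industries Corp. (R1): 32% × 51% × 62% = 10.1184% of Larkspur Trust.
Chain via Oakhollow Holdings Ltd → Fairlane Pharma AG (R1): 37% × 87% × 19% = 6.1161% of Larkspur Trust.
Aggregating (R2): 10.1184% + 6.1161% = 16.2345%.

16.2345%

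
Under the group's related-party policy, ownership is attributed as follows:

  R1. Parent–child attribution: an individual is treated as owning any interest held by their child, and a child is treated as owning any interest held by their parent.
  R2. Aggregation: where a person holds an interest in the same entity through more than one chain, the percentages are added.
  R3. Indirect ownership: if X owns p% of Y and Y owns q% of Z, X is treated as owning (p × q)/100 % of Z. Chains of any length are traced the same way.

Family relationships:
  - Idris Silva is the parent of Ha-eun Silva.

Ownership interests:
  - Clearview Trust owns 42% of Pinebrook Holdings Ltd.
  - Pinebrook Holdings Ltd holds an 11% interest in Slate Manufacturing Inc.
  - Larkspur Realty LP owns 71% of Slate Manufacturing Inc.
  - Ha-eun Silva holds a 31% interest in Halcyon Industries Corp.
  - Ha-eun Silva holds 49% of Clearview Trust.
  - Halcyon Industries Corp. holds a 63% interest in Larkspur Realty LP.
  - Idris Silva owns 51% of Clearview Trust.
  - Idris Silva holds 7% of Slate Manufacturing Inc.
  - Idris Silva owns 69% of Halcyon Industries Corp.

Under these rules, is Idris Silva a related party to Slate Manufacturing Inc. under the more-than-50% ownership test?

By parent–child attribution (R1), Idris Silva is treated as also owning Ha-eun Silva's interest in Clearview Trust, giving 51% + 49% = 100%.
By parent–child attribution (R1), Idris Silva is treated as also owning Ha-eun Silva's interest in Halcyon Industries Corp, giving 69% + 31% = 100%.
Chain via Clearview Trust → Pinebrook Holdings Ltd (R3): 100% × 42% × 11% = 4.62% of Slate Manufacturing Inc.
Chain via Halcyon Industries Corp. → Larkspur Realty LP (R3): 100% × 63% × 71% = 44.73% of Slate Manufacturing Inc.
Direct interest in Slate Manufacturing Inc: 7%.
Aggregating (R2): 4.62% + 44.73% + 7% = 56.35%.
56.35% exceeds the 50% threshold, so Idris is a related party to Slate Manufacturing Inc.

Yes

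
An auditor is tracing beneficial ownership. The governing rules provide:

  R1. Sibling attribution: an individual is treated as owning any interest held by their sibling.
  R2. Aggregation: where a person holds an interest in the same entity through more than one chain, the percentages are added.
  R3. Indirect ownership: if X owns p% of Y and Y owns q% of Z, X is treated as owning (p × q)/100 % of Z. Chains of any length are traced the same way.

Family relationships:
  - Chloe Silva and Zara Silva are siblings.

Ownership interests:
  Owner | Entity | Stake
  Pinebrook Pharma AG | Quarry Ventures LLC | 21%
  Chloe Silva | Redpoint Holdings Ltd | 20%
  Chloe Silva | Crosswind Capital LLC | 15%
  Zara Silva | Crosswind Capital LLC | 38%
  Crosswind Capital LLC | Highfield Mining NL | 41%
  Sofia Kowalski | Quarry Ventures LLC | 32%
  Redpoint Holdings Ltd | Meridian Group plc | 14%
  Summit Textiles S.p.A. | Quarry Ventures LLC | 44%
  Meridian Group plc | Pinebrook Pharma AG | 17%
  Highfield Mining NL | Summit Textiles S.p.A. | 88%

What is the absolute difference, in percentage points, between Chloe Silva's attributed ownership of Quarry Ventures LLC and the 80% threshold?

71.486184

By sibling attribution (R1), Chloe Silva is treated as also owning Zara Silva's interest in Crosswind Capital LLC, giving 15% + 38% = 53%.
Chain via Crosswind Capital LLC → Highfield Mining NL → Summit Textiles S.p.A. (R3): 53% × 41% × 88% × 44% = 8.413856% of Quarry Ventures LLC.
Chain via Redpoint Holdings Ltd → Meridian Group plc → Pinebrook Pharma AG (R3): 20% × 14% × 17% × 21% = 0.09996% of Quarry Ventures LLC.
Aggregating (R2): 8.413856% + 0.09996% = 8.513816%.
8.513816% falls short of the 80% threshold by 71.486184 percentage points.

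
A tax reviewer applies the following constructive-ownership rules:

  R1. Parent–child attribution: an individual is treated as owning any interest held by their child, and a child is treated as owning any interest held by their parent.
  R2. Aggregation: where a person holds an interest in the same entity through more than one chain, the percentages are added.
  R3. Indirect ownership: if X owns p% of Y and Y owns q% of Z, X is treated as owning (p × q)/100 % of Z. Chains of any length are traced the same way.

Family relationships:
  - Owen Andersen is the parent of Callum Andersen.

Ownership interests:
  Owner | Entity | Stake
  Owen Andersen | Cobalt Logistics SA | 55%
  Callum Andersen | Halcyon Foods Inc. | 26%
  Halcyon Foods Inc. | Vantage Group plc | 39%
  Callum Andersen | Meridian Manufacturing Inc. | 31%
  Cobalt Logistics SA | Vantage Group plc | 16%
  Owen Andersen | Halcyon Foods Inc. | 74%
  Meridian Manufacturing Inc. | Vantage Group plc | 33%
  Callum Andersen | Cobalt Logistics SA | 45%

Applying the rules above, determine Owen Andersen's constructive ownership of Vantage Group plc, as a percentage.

By parent–child attribution (R1), Owen Andersen is treated as also owning Callum Andersen's interest in Halcyon Foods Inc, giving 74% + 26% = 100%.
By parent–child attribution (R1), Owen Andersen is treated as also owning Callum Andersen's interest in Cobalt Logistics SA, giving 55% + 45% = 100%.
By parent–child attribution (R1), Owen Andersen is treated as owning Callum Andersen's 31% interest in Meridian Manufacturing Inc.
Chain via Halcyon Foods Inc. (R3): 100% × 39% = 39% of Vantage Group plc.
Chain via Cobalt Logistics SA (R3): 100% × 16% = 16% of Vantage Group plc.
Chain via Meridian Manufacturing Inc. (R3): 31% × 33% = 10.23% of Vantage Group plc.
Aggregating (R2): 39% + 16% + 10.23% = 65.23%.

65.23%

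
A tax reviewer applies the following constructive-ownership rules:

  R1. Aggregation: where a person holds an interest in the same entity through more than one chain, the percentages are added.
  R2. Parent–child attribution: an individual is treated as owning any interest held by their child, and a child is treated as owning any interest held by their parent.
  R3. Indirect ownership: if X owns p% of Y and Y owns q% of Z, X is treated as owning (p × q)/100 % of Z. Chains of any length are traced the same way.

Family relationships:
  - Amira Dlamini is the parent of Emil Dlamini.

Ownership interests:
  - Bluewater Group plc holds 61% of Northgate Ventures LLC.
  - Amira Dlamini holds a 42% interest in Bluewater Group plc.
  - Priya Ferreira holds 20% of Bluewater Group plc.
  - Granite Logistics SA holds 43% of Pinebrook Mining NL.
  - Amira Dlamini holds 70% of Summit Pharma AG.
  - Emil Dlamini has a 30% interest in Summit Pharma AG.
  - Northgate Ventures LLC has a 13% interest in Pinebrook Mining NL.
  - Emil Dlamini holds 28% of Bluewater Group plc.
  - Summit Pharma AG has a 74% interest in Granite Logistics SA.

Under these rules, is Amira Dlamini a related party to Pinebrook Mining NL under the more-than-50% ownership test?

No

By parent–child attribution (R2), Amira Dlamini is treated as also owning Emil Dlamini's interest in Bluewater Group plc, giving 42% + 28% = 70%.
By parent–child attribution (R2), Amira Dlamini is treated as also owning Emil Dlamini's interest in Summit Pharma AG, giving 70% + 30% = 100%.
Chain via Bluewater Group plc → Northgate Ventures LLC (R3): 70% × 61% × 13% = 5.551% of Pinebrook Mining NL.
Chain via Summit Pharma AG → Granite Logistics SA (R3): 100% × 74% × 43% = 31.82% of Pinebrook Mining NL.
Aggregating (R1): 5.551% + 31.82% = 37.371%.
37.371% does not exceed the 50% threshold, so Amira is not a related party to Pinebrook Mining NL.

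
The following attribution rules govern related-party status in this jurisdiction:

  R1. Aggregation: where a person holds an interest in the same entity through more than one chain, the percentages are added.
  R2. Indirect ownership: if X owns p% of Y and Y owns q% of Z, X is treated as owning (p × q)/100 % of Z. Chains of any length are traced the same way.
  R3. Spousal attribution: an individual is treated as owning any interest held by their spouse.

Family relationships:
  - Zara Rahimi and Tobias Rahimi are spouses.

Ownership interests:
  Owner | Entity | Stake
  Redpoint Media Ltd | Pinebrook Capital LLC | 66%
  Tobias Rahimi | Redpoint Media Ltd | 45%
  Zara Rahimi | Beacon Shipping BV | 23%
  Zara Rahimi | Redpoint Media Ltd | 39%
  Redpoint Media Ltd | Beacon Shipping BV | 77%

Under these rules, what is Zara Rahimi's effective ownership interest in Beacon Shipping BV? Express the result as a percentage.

87.68%

By spousal attribution (R3), Zara Rahimi is treated as also owning Tobias Rahimi's interest in Redpoint Media Ltd, giving 39% + 45% = 84%.
Chain via Redpoint Media Ltd (R2): 84% × 77% = 64.68% of Beacon Shipping BV.
Direct interest in Beacon Shipping BV: 23%.
Aggregating (R1): 64.68% + 23% = 87.68%.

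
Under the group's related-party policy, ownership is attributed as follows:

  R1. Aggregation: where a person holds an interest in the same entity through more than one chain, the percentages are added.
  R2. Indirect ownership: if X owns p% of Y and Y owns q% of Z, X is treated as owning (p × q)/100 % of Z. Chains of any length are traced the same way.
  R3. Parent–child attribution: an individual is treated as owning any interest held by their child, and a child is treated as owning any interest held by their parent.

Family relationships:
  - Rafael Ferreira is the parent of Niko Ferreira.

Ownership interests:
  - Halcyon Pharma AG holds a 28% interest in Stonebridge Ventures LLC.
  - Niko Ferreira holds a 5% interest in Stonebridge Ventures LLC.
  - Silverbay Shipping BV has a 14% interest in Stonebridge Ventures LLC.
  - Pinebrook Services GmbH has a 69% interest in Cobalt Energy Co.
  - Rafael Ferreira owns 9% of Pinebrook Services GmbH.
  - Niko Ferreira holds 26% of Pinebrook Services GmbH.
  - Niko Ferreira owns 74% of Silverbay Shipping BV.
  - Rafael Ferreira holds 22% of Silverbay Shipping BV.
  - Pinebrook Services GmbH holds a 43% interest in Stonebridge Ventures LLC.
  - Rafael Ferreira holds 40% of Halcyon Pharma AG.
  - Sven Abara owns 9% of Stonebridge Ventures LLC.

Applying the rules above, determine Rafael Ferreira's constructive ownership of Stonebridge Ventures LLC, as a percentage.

44.69%

By parent–child attribution (R3), Rafael Ferreira is treated as also owning Niko Ferreira's interest in Silverbay Shipping BV, giving 22% + 74% = 96%.
By parent–child attribution (R3), Rafael Ferreira is treated as also owning Niko Ferreira's interest in Pinebrook Services GmbH, giving 9% + 26% = 35%.
By parent–child attribution (R3), Rafael Ferreira is treated as owning Niko Ferreira's 5% interest in Stonebridge Ventures LLC.
Chain via Halcyon Pharma AG (R2): 40% × 28% = 11.2% of Stonebridge Ventures LLC.
Chain via Silverbay Shipping BV (R2): 96% × 14% = 13.44% of Stonebridge Ventures LLC.
Chain via Pinebrook Services GmbH (R2): 35% × 43% = 15.05% of Stonebridge Ventures LLC.
Direct interest in Stonebridge Ventures LLC: 5%.
Aggregating (R1): 11.2% + 13.44% + 15.05% + 5% = 44.69%.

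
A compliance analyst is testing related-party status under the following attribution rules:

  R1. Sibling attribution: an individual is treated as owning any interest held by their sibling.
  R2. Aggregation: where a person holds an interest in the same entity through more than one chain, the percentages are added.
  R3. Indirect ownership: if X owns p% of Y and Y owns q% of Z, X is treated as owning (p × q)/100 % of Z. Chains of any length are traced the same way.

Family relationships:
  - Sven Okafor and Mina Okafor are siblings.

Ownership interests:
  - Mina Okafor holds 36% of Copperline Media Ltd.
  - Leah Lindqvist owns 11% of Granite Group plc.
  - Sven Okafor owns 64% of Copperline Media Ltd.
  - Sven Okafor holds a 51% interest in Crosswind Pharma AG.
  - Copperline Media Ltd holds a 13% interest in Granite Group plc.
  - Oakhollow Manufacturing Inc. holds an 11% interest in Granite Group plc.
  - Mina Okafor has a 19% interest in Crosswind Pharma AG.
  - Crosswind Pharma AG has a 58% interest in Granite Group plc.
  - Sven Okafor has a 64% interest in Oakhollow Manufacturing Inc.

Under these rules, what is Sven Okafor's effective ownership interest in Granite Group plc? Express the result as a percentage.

By sibling attribution (R1), Sven Okafor is treated as also owning Mina Okafor's interest in Copperline Media Ltd, giving 64% + 36% = 100%.
By sibling attribution (R1), Sven Okafor is treated as also owning Mina Okafor's interest in Crosswind Pharma AG, giving 51% + 19% = 70%.
Chain via Copperline Media Ltd (R3): 100% × 13% = 13% of Granite Group plc.
Chain via Crosswind Pharma AG (R3): 70% × 58% = 40.6% of Granite Group plc.
Chain via Oakhollow Manufacturing Inc. (R3): 64% × 11% = 7.04% of Granite Group plc.
Aggregating (R2): 13% + 40.6% + 7.04% = 60.64%.

60.64%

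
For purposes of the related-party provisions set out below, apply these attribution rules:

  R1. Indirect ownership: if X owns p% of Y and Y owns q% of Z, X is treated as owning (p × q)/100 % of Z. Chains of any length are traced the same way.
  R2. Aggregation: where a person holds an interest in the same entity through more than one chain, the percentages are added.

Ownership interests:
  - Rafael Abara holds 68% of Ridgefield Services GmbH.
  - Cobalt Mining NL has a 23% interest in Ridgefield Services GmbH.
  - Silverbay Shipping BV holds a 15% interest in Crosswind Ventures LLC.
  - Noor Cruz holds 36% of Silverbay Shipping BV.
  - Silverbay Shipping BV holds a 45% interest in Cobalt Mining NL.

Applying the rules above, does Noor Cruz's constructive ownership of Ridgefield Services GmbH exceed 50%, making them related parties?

Chain via Silverbay Shipping BV → Cobalt Mining NL (R1): 36% × 45% × 23% = 3.726% of Ridgefield Services GmbH.
3.726% does not exceed the 50% threshold, so Noor is not a related party to Ridgefield Services GmbH.

No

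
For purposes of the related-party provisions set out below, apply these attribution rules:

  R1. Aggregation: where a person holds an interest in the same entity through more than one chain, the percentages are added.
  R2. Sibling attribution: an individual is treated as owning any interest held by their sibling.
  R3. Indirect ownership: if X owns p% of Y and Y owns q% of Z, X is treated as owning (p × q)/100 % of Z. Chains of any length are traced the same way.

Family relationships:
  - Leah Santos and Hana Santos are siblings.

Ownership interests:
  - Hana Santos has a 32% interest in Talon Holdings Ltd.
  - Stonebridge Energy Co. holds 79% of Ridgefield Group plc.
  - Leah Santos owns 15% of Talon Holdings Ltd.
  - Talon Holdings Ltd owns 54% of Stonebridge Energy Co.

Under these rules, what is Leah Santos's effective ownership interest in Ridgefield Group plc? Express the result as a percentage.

20.0502%

By sibling attribution (R2), Leah Santos is treated as also owning Hana Santos's interest in Talon Holdings Ltd, giving 15% + 32% = 47%.
Chain via Talon Holdings Ltd → Stonebridge Energy Co. (R3): 47% × 54% × 79% = 20.0502% of Ridgefield Group plc.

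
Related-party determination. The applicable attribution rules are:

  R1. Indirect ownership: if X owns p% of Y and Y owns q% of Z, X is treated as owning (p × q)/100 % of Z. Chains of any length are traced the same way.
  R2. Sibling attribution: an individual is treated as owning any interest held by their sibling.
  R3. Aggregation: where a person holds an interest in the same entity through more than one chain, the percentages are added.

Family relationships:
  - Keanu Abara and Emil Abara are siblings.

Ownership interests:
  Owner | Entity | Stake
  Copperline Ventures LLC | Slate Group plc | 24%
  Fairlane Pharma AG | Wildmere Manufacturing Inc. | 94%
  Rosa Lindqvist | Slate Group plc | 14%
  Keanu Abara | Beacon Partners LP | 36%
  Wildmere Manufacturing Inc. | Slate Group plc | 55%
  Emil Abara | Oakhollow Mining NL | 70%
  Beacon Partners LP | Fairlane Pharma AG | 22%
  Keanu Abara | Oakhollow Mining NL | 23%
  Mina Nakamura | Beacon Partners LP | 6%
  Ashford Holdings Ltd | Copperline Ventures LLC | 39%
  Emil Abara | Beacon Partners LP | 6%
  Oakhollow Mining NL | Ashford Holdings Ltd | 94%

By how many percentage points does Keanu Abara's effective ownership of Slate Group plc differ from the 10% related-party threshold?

By sibling attribution (R2), Keanu Abara is treated as also owning Emil Abara's interest in Beacon Partners LP, giving 36% + 6% = 42%.
By sibling attribution (R2), Keanu Abara is treated as also owning Emil Abara's interest in Oakhollow Mining NL, giving 23% + 70% = 93%.
Chain via Beacon Partners LP → Fairlane Pharma AG → Wildmere Manufacturing Inc. (R1): 42% × 22% × 94% × 55% = 4.77708% of Slate Group plc.
Chain via Oakhollow Mining NL → Ashford Holdings Ltd → Copperline Ventures LLC (R1): 93% × 94% × 39% × 24% = 8.182512% of Slate Group plc.
Aggregating (R3): 4.77708% + 8.182512% = 12.959592%.
12.959592% exceeds the 10% threshold by 2.959592 percentage points.

2.959592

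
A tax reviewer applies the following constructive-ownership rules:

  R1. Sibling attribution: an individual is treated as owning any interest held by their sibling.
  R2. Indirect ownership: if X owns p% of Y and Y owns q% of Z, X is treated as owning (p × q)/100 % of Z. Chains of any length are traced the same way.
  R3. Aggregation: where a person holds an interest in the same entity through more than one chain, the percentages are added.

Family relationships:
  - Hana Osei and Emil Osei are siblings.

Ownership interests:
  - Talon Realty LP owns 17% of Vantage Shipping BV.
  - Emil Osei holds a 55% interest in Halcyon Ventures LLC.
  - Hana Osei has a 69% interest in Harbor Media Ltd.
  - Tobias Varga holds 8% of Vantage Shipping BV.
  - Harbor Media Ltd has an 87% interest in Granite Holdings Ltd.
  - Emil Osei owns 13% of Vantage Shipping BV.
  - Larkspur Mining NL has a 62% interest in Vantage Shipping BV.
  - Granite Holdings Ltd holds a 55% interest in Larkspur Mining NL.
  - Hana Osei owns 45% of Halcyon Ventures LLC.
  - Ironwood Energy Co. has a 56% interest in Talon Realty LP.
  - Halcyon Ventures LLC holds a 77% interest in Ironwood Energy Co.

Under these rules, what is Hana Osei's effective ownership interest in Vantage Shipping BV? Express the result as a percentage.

40.80063%

By sibling attribution (R1), Hana Osei is treated as also owning Emil Osei's interest in Halcyon Ventures LLC, giving 45% + 55% = 100%.
By sibling attribution (R1), Hana Osei is treated as owning Emil Osei's 13% interest in Vantage Shipping BV.
Chain via Halcyon Ventures LLC → Ironwood Energy Co. → Talon Realty LP (R2): 100% × 77% × 56% × 17% = 7.3304% of Vantage Shipping BV.
Chain via Harbor Media Ltd → Granite Holdings Ltd → Larkspur Mining NL (R2): 69% × 87% × 55% × 62% = 20.47023% of Vantage Shipping BV.
Direct interest in Vantage Shipping BV: 13%.
Aggregating (R3): 7.3304% + 20.47023% + 13% = 40.80063%.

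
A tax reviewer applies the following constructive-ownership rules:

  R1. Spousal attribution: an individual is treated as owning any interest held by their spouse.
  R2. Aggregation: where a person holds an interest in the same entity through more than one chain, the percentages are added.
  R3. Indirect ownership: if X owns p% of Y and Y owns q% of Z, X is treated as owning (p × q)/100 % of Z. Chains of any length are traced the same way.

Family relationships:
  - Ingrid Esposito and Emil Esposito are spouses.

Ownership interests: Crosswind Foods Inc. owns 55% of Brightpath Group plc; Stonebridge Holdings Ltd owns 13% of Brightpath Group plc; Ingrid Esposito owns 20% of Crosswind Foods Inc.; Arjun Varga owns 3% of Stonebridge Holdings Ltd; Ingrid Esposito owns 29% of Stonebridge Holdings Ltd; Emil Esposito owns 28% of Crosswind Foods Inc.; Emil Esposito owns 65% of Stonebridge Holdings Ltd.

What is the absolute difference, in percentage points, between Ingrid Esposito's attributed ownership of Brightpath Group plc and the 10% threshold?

By spousal attribution (R1), Ingrid Esposito is treated as also owning Emil Esposito's interest in Crosswind Foods Inc, giving 20% + 28% = 48%.
By spousal attribution (R1), Ingrid Esposito is treated as also owning Emil Esposito's interest in Stonebridge Holdings Ltd, giving 29% + 65% = 94%.
Chain via Crosswind Foods Inc. (R3): 48% × 55% = 26.4% of Brightpath Group plc.
Chain via Stonebridge Holdings Ltd (R3): 94% × 13% = 12.22% of Brightpath Group plc.
Aggregating (R2): 26.4% + 12.22% = 38.62%.
38.62% exceeds the 10% threshold by 28.62 percentage points.

28.62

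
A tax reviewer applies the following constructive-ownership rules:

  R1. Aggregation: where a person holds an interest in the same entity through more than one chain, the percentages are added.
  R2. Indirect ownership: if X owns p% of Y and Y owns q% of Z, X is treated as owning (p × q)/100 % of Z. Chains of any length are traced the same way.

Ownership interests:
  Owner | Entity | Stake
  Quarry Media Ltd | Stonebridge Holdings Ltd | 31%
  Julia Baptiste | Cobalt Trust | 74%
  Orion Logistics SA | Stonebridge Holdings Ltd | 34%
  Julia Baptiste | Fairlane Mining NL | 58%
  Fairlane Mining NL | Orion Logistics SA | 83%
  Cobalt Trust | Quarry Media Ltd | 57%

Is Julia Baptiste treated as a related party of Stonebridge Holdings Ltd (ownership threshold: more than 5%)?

Chain via Fairlane Mining NL → Orion Logistics SA (R2): 58% × 83% × 34% = 16.3676% of Stonebridge Holdings Ltd.
Chain via Cobalt Trust → Quarry Media Ltd (R2): 74% × 57% × 31% = 13.0758% of Stonebridge Holdings Ltd.
Aggregating (R1): 16.3676% + 13.0758% = 29.4434%.
29.4434% exceeds the 5% threshold, so Julia is a related party to Stonebridge Holdings Ltd.

Yes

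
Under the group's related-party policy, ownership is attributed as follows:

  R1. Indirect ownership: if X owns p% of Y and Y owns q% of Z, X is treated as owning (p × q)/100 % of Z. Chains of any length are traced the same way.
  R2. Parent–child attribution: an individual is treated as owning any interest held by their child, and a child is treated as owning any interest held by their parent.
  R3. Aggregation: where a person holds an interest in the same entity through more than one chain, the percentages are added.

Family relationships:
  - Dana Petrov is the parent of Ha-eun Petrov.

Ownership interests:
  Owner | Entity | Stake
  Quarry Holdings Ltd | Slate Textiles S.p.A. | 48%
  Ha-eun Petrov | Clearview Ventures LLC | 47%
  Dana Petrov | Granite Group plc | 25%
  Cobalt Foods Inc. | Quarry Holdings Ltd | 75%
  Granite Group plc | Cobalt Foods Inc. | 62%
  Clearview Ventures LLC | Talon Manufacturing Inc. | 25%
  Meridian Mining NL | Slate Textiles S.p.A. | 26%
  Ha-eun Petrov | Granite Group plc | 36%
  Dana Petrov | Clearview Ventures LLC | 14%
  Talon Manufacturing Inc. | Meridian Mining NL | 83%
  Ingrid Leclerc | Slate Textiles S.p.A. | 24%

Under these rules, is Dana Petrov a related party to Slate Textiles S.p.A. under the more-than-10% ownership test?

By parent–child attribution (R2), Dana Petrov is treated as also owning Ha-eun Petrov's interest in Granite Group plc, giving 25% + 36% = 61%.
By parent–child attribution (R2), Dana Petrov is treated as also owning Ha-eun Petrov's interest in Clearview Ventures LLC, giving 14% + 47% = 61%.
Chain via Granite Group plc → Cobalt Foods Inc. → Quarry Holdings Ltd (R1): 61% × 62% × 75% × 48% = 13.6152% of Slate Textiles S.p.A.
Chain via Clearview Ventures LLC → Talon Manufacturing Inc. → Meridian Mining NL (R1): 61% × 25% × 83% × 26% = 3.29095% of Slate Textiles S.p.A.
Aggregating (R3): 13.6152% + 3.29095% = 16.90615%.
16.90615% exceeds the 10% threshold, so Dana is a related party to Slate Textiles S.p.A.

Yes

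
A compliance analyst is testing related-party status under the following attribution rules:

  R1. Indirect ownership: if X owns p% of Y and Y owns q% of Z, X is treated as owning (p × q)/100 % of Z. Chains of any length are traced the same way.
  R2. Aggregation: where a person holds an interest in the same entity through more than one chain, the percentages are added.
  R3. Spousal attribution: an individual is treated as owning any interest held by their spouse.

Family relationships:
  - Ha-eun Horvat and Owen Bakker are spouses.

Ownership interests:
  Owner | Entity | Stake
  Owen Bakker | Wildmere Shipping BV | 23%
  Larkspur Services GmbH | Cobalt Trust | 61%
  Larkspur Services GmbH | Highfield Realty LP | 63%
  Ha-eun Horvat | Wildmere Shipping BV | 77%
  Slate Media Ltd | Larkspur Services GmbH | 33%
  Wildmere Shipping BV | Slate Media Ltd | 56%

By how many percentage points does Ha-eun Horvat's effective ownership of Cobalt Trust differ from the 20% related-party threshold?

By spousal attribution (R3), Ha-eun Horvat is treated as also owning Owen Bakker's interest in Wildmere Shipping BV, giving 77% + 23% = 100%.
Chain via Wildmere Shipping BV → Slate Media Ltd → Larkspur Services GmbH (R1): 100% × 56% × 33% × 61% = 11.2728% of Cobalt Trust.
11.2728% falls short of the 20% threshold by 8.7272 percentage points.

8.7272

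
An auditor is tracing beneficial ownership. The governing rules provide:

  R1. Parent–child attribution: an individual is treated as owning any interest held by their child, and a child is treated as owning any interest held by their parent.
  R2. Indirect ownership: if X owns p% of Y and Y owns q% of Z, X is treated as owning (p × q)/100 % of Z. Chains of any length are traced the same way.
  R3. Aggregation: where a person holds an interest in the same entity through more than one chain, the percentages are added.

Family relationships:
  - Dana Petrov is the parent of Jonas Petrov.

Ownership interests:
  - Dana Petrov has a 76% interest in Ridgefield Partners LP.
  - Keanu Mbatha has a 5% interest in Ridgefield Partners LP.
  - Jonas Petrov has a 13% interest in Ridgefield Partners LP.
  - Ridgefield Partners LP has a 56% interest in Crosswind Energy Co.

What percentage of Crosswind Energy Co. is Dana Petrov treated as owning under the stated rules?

By parent–child attribution (R1), Dana Petrov is treated as also owning Jonas Petrov's interest in Ridgefield Partners LP, giving 76% + 13% = 89%.
Chain via Ridgefield Partners LP (R2): 89% × 56% = 49.84% of Crosswind Energy Co.

49.84%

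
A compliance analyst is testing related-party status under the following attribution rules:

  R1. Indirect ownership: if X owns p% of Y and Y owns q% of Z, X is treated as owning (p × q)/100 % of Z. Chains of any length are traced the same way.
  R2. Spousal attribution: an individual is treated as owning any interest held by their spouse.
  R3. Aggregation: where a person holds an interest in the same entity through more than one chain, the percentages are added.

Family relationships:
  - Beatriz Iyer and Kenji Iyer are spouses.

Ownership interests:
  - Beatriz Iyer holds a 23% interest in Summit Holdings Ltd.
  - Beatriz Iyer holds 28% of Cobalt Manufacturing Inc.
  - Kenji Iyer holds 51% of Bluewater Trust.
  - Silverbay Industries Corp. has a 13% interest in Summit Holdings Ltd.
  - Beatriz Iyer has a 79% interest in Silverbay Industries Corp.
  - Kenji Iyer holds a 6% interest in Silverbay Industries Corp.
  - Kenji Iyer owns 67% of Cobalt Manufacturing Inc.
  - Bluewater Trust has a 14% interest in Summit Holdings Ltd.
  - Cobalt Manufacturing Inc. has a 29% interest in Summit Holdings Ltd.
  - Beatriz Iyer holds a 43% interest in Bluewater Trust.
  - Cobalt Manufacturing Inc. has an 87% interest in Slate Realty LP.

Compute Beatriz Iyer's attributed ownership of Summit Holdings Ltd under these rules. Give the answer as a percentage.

By spousal attribution (R2), Beatriz Iyer is treated as also owning Kenji Iyer's interest in Cobalt Manufacturing Inc, giving 28% + 67% = 95%.
By spousal attribution (R2), Beatriz Iyer is treated as also owning Kenji Iyer's interest in Bluewater Trust, giving 43% + 51% = 94%.
By spousal attribution (R2), Beatriz Iyer is treated as also owning Kenji Iyer's interest in Silverbay Industries Corp, giving 79% + 6% = 85%.
Chain via Cobalt Manufacturing Inc. (R1): 95% × 29% = 27.55% of Summit Holdings Ltd.
Chain via Bluewater Trust (R1): 94% × 14% = 13.16% of Summit Holdings Ltd.
Chain via Silverbay Industries Corp. (R1): 85% × 13% = 11.05% of Summit Holdings Ltd.
Direct interest in Summit Holdings Ltd: 23%.
Aggregating (R3): 27.55% + 13.16% + 11.05% + 23% = 74.76%.

74.76%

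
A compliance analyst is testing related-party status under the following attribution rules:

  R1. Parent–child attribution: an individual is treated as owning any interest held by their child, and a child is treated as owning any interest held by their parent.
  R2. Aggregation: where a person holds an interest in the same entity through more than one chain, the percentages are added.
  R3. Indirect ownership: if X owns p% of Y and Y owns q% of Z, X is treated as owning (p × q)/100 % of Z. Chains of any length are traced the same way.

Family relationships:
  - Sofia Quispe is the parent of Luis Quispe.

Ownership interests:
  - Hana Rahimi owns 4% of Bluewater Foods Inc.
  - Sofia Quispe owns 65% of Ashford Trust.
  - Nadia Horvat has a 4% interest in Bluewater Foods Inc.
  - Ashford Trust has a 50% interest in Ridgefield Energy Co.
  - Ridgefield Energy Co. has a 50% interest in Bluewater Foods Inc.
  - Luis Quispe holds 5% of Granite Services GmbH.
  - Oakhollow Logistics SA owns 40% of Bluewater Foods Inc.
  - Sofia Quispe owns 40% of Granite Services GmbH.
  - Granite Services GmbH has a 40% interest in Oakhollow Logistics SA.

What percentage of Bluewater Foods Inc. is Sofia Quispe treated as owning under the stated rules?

By parent–child attribution (R1), Sofia Quispe is treated as also owning Luis Quispe's interest in Granite Services GmbH, giving 40% + 5% = 45%.
Chain via Granite Services GmbH → Oakhollow Logistics SA (R3): 45% × 40% × 40% = 7.2% of Bluewater Foods Inc.
Chain via Ashford Trust → Ridgefield Energy Co. (R3): 65% × 50% × 50% = 16.25% of Bluewater Foods Inc.
Aggregating (R2): 7.2% + 16.25% = 23.45%.

23.45%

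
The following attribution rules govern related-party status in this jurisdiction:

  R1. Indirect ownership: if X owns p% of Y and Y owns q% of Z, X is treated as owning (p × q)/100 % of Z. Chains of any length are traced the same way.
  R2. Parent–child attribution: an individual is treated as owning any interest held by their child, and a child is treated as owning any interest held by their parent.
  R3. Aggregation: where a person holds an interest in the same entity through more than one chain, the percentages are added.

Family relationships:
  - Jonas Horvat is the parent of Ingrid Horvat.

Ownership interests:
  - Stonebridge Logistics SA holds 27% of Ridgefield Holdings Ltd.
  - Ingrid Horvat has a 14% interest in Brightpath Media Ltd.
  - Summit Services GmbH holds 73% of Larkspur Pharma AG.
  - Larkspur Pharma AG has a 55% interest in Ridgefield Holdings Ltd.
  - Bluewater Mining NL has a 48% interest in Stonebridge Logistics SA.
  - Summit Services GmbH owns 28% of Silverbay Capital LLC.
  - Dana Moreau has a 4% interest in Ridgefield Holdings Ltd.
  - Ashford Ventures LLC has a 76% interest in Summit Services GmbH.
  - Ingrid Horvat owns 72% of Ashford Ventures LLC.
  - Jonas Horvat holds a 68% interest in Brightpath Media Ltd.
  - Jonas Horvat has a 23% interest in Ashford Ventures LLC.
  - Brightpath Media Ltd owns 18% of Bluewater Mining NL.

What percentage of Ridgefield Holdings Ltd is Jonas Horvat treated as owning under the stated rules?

30.901196%

By parent–child attribution (R2), Jonas Horvat is treated as also owning Ingrid Horvat's interest in Brightpath Media Ltd, giving 68% + 14% = 82%.
By parent–child attribution (R2), Jonas Horvat is treated as also owning Ingrid Horvat's interest in Ashford Ventures LLC, giving 23% + 72% = 95%.
Chain via Brightpath Media Ltd → Bluewater Mining NL → Stonebridge Logistics SA (R1): 82% × 18% × 48% × 27% = 1.912896% of Ridgefield Holdings Ltd.
Chain via Ashford Ventures LLC → Summit Services GmbH → Larkspur Pharma AG (R1): 95% × 76% × 73% × 55% = 28.9883% of Ridgefield Holdings Ltd.
Aggregating (R3): 1.912896% + 28.9883% = 30.901196%.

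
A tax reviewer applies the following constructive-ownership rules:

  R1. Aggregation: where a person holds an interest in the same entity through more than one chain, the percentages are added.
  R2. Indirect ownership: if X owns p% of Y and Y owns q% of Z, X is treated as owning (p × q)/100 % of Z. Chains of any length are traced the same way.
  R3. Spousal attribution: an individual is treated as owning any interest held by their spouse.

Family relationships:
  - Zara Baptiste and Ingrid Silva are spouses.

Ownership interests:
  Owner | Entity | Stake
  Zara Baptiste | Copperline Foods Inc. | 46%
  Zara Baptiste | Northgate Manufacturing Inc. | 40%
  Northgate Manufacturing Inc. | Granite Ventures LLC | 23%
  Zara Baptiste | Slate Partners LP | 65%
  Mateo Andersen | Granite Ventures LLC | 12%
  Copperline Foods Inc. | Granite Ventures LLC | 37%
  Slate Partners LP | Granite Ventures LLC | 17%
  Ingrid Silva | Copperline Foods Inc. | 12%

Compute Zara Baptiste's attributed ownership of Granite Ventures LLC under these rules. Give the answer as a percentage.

By spousal attribution (R3), Zara Baptiste is treated as also owning Ingrid Silva's interest in Copperline Foods Inc, giving 46% + 12% = 58%.
Chain via Northgate Manufacturing Inc. (R2): 40% × 23% = 9.2% of Granite Ventures LLC.
Chain via Copperline Foods Inc. (R2): 58% × 37% = 21.46% of Granite Ventures LLC.
Chain via Slate Partners LP (R2): 65% × 17% = 11.05% of Granite Ventures LLC.
Aggregating (R1): 9.2% + 21.46% + 11.05% = 41.71%.

41.71%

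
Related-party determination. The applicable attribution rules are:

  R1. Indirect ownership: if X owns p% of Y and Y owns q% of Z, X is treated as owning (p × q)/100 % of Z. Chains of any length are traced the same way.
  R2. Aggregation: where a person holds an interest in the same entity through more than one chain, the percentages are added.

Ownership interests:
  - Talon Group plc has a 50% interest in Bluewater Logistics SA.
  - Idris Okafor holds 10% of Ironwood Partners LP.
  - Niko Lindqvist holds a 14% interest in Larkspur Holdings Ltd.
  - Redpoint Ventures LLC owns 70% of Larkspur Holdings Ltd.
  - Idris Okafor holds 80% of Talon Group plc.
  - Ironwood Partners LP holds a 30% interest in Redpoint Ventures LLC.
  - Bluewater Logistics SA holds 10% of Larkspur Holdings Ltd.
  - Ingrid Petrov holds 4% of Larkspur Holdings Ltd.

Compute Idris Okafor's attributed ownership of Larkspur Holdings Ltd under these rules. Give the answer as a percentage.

Chain via Ironwood Partners LP → Redpoint Ventures LLC (R1): 10% × 30% × 70% = 2.1% of Larkspur Holdings Ltd.
Chain via Talon Group plc → Bluewater Logistics SA (R1): 80% × 50% × 10% = 4% of Larkspur Holdings Ltd.
Aggregating (R2): 2.1% + 4% = 6.1%.

6.1%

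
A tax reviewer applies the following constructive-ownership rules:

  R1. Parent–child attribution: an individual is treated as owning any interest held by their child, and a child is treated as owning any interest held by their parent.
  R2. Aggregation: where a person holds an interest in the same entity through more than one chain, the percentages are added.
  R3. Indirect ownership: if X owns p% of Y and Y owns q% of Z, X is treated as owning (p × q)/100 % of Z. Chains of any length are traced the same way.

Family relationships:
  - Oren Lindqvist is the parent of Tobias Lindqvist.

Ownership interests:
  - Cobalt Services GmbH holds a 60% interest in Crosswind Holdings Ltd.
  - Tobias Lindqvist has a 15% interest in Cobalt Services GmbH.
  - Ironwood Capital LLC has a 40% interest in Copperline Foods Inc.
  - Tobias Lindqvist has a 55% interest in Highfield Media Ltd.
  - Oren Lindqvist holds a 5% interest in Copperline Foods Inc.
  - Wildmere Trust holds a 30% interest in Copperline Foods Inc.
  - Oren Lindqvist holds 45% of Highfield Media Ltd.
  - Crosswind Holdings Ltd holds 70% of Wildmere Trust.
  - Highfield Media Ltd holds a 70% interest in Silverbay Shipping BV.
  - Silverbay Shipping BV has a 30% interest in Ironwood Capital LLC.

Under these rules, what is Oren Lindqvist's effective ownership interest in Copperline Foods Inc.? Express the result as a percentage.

15.29%

By parent–child attribution (R1), Oren Lindqvist is treated as also owning Tobias Lindqvist's interest in Highfield Media Ltd, giving 45% + 55% = 100%.
By parent–child attribution (R1), Oren Lindqvist is treated as owning Tobias Lindqvist's 15% interest in Cobalt Services GmbH.
Chain via Highfield Media Ltd → Silverbay Shipping BV → Ironwood Capital LLC (R3): 100% × 70% × 30% × 40% = 8.4% of Copperline Foods Inc.
Direct interest in Copperline Foods Inc: 5%.
Chain via Cobalt Services GmbH → Crosswind Holdings Ltd → Wildmere Trust (R3): 15% × 60% × 70% × 30% = 1.89% of Copperline Foods Inc.
Aggregating (R2): 8.4% + 5% + 1.89% = 15.29%.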